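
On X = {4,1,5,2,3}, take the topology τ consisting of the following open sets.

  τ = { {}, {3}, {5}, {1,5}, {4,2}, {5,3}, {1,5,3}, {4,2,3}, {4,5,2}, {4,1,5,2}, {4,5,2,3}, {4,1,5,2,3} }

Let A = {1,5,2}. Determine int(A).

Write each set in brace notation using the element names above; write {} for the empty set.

opens ⊆ A: {}, {5}, {1,5}; union → int = {1,5}

{1,5}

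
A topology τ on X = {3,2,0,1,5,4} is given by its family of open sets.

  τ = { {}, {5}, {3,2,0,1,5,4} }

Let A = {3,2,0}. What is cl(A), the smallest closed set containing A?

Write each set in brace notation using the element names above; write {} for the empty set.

cl via duality: int({1,5,4}) = {5}, so X∖{5} = {3,2,0,1,4}

{3,2,0,1,4}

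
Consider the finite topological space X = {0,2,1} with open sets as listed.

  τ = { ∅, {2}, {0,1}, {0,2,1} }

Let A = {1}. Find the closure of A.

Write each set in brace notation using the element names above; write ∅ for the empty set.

cl via duality: int({0,2}) = {2}, so X∖{2} = {0,1}

{0,1}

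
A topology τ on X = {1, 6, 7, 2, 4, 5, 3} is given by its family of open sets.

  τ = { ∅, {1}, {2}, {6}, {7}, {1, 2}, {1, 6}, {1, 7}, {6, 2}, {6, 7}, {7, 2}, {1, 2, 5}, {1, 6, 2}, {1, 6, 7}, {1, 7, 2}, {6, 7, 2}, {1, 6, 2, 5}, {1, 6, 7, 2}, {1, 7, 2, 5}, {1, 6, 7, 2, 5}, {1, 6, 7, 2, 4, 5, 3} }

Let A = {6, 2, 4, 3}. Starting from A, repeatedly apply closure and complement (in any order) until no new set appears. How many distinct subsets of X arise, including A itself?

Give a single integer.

cl via duality: int({1, 7, 5}) = {1, 7}, so X∖{1, 7} = {6, 2, 4, 5, 3}
Write k for closure, c for complement:
  1. A     = {6, 2, 4, 3}
  2. kA    = {6, 2, 4, 5, 3}
  3. cA    = {1, 7, 5}
  4. ckA   = {1, 7}
  5. kcA   = {1, 7, 4, 5, 3}
  6. ckcA  = {6, 2}
applying k or c yields no new set

6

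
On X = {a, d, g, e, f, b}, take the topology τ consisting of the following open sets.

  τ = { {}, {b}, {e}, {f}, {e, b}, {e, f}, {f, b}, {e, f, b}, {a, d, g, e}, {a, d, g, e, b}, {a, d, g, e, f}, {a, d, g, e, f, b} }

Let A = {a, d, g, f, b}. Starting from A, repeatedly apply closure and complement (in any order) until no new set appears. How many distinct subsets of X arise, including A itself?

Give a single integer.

4

cl via duality: int({e}) = {e}, so X∖{e} = {a, d, g, f, b}
Write k for closure, c for complement:
  1. A     = {a, d, g, f, b}
  2. cA    = {e}
  3. kcA   = {a, d, g, e}
  4. ckcA  = {f, b}
applying k or c yields no new set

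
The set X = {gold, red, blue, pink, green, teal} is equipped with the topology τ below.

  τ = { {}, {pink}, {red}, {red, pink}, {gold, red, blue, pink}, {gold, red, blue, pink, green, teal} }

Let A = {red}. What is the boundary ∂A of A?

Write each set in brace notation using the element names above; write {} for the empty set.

{gold, blue, green, teal}

interior: largest open inside A is {red} (from {}, {red})
cl via duality: int({gold, blue, pink, green, teal}) = {pink}, so X∖{pink} = {gold, red, blue, green, teal}
cl∖int = {gold, blue, green, teal}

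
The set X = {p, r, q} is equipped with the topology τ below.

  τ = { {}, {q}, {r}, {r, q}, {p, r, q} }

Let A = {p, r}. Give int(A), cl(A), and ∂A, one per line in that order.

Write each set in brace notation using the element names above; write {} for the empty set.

int(A) = {r}
cl(A)  = {p, r}
∂A     = {p}

U open, U⊆A: {}, {r}. int(A) = ⋃ = {r}
X∖A={q}, int(X∖A)={q}, hence cl(A)={p, r}
∂A: remove int from cl → {p}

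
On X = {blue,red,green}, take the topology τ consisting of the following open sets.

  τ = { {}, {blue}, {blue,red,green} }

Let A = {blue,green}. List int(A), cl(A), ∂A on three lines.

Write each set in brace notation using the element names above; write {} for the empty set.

int(A) = {blue}
cl(A)  = {blue,red,green}
∂A     = {red,green}

open subsets of A: {}, {blue}; so int(A) = {blue}
closure: X∖int(X∖A) = X∖{} = {blue,red,green}
∂A = {blue,red,green} minus {blue} = {red,green}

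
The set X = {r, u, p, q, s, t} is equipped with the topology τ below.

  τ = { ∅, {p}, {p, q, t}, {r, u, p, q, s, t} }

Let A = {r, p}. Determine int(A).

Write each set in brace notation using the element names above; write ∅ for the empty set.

{p}

open subsets of A: ∅, {p}; so int(A) = {p}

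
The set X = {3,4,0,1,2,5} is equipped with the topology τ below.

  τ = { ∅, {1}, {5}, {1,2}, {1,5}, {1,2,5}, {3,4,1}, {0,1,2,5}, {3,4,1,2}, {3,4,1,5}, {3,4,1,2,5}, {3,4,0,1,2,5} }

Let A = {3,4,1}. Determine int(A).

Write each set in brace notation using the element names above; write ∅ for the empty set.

opens ⊆ A: ∅, {1}, {3,4,1}; union → int = {3,4,1}

{3,4,1}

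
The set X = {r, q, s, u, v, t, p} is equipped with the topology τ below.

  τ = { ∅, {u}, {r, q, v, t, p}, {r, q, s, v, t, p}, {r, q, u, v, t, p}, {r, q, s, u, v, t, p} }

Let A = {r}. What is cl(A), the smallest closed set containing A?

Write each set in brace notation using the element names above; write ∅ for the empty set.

{r, q, s, v, t, p}

complement {q, s, u, v, t, p}; its interior {u}; cl(A) = X∖{u} = {r, q, s, v, t, p}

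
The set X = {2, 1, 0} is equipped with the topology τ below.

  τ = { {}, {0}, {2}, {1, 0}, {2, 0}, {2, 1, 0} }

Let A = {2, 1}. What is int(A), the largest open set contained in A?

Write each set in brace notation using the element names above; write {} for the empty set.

opens ⊆ A: {}, {2}; union → int = {2}

{2}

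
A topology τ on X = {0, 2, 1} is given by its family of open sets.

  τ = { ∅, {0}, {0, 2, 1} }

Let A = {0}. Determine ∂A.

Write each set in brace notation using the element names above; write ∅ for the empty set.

{2, 1}

interior: largest open inside A is {0} (from ∅, {0})
cl via duality: int({2, 1}) = ∅, so X∖∅ = {0, 2, 1}
cl∖int = {2, 1}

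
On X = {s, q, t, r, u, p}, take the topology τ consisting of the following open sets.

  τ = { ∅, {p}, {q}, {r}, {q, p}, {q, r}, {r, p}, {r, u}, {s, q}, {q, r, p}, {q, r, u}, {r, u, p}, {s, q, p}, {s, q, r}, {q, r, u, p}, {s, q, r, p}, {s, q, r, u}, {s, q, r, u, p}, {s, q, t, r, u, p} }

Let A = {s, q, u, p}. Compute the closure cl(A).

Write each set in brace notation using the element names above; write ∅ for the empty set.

complement {t, r}; its interior {r}; cl(A) = X∖{r} = {s, q, t, u, p}

{s, q, t, u, p}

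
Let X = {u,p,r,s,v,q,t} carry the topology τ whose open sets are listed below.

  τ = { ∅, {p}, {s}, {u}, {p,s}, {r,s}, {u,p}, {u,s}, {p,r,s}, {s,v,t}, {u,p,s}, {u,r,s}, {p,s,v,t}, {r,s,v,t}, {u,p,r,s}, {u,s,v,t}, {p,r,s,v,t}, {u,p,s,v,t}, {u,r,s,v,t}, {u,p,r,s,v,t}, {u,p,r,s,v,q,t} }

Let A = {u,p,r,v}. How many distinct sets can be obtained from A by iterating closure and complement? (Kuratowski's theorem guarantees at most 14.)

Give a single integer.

closure: X∖int(X∖A) = X∖{s} = {u,p,r,v,q,t}
Let k=closure and c=complement:
  1. A     = {u,p,r,v}
  2. kA    = {u,p,r,v,q,t}
  3. cA    = {s,q,t}
  4. ckA   = {s}
  5. kcA   = {r,s,v,q,t}
  6. ckcA  = {u,p}
  7. kckcA = {u,p,q}
  8. ckckcA = {r,s,v,t}
— saturated at 8

8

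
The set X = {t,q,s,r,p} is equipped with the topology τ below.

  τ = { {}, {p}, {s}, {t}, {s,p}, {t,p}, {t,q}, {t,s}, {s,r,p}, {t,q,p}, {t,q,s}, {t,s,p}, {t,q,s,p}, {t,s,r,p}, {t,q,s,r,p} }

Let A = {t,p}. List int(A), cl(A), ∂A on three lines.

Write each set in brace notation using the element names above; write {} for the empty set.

int(A) = {t,p}
cl(A)  = {t,q,r,p}
∂A     = {q,r}

open subsets of A: {}, {t}, {p}, {t,p}; so int(A) = {t,p}
closure: X∖int(X∖A) = X∖{s} = {t,q,r,p}
∂A = {t,q,r,p} minus {t,p} = {q,r}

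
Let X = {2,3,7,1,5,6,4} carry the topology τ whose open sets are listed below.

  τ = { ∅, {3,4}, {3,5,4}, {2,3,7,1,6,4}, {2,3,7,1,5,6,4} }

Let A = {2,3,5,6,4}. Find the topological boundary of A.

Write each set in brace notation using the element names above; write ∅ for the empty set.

U open, U⊆A: ∅, {3,4}, {3,5,4}. int(A) = ⋃ = {3,5,4}
X∖A={7,1}, int(X∖A)=∅, hence cl(A)={2,3,7,1,5,6,4}
∂A: remove int from cl → {2,7,1,6}

{2,7,1,6}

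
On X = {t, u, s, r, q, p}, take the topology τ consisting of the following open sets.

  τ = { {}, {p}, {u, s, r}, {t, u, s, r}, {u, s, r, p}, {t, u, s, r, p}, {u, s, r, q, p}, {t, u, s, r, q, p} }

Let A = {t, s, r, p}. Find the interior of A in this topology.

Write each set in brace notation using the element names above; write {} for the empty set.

interior: largest open inside A is {p} (from {}, {p})

{p}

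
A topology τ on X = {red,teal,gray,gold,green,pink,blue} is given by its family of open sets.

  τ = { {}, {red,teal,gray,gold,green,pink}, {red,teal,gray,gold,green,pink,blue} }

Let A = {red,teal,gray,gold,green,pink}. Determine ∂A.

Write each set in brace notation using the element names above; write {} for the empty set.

opens ⊆ A: {}, {red,teal,gray,gold,green,pink}; union → int = {red,teal,gray,gold,green,pink}
complement {blue}; its interior {}; cl(A) = X∖{} = {red,teal,gray,gold,green,pink,blue}
boundary = {red,teal,gray,gold,green,pink,blue} ∖ {red,teal,gray,gold,green,pink} = {blue}

{blue}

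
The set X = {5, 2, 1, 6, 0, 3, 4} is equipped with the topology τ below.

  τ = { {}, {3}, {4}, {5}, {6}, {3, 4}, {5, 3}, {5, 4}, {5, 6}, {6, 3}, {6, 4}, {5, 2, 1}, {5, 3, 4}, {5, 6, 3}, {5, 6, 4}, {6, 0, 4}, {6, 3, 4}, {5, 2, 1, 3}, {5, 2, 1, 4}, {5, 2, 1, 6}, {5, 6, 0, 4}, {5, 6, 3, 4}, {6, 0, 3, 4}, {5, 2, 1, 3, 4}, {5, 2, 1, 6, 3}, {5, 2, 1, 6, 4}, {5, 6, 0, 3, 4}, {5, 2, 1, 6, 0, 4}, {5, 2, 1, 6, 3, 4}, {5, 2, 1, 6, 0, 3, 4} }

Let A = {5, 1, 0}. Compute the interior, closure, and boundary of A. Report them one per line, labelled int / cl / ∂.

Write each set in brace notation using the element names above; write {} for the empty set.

int(A) = {5}
cl(A)  = {5, 2, 1, 0}
∂A     = {2, 1, 0}

open subsets of A: {}, {5}; so int(A) = {5}
closure: X∖int(X∖A) = X∖{6, 3, 4} = {5, 2, 1, 0}
∂A = {5, 2, 1, 0} minus {5} = {2, 1, 0}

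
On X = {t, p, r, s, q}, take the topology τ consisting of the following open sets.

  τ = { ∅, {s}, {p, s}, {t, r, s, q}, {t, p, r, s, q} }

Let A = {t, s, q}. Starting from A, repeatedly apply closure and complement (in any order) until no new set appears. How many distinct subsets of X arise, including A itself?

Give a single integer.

complement {p, r}; its interior ∅; cl(A) = X∖∅ = {t, p, r, s, q}
With k = closure, c = complement:
  1. A     = {t, s, q}
  2. kA    = {t, p, r, s, q}
  3. cA    = {p, r}
  4. ckA   = ∅
  5. kcA   = {t, p, r, q}
  6. ckcA  = {s}
k, c of each give nothing new

6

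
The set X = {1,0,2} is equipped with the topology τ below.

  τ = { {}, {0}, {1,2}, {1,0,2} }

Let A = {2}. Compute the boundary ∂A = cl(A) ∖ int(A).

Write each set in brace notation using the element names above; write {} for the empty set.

{1,2}

opens ⊆ A: {}; union → int = {}
complement {1,0}; its interior {0}; cl(A) = X∖{0} = {1,2}
boundary = {1,2} ∖ {} = {1,2}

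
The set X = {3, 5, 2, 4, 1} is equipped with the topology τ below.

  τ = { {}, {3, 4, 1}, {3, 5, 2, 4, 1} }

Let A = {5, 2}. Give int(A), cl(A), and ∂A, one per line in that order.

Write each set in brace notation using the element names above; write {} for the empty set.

open subsets of A: {}; so int(A) = {}
closure: X∖int(X∖A) = X∖{3, 4, 1} = {5, 2}
∂A = {5, 2} minus {} = {5, 2}

int(A) = {}
cl(A)  = {5, 2}
∂A     = {5, 2}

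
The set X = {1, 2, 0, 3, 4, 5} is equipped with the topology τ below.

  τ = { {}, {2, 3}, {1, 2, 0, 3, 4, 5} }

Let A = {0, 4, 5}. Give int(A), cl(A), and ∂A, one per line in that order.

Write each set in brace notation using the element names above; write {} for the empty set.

interior: largest open inside A is {} (from {})
cl via duality: int({1, 2, 3}) = {2, 3}, so X∖{2, 3} = {1, 0, 4, 5}
cl∖int = {1, 0, 4, 5}

int(A) = {}
cl(A)  = {1, 0, 4, 5}
∂A     = {1, 0, 4, 5}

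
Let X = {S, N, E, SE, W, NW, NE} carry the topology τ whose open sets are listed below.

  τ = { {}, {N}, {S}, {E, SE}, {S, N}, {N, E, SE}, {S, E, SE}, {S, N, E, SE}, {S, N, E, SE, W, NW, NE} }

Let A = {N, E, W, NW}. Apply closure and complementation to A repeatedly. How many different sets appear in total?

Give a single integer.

10

complement {S, SE, NE}; its interior {S}; cl(A) = X∖{S} = {N, E, SE, W, NW, NE}
With k = closure, c = complement:
  1. A     = {N, E, W, NW}
  2. kA    = {N, E, SE, W, NW, NE}
  3. cA    = {S, SE, NE}
  4. ckA   = {S}
  5. kcA   = {S, E, SE, W, NW, NE}
  6. kckA  = {S, W, NW, NE}
  7. ckcA  = {N}
  8. ckckA = {N, E, SE}
  9. kckcA = {N, W, NW, NE}
  10. ckckcA = {S, E, SE}
k, c of each give nothing new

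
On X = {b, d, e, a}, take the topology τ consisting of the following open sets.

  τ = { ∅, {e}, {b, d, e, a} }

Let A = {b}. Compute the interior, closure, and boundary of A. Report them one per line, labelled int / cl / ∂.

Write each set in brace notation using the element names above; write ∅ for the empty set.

int(A) = ∅
cl(A)  = {b, d, a}
∂A     = {b, d, a}

interior: largest open inside A is ∅ (from ∅)
cl via duality: int({d, e, a}) = {e}, so X∖{e} = {b, d, a}
cl∖int = {b, d, a}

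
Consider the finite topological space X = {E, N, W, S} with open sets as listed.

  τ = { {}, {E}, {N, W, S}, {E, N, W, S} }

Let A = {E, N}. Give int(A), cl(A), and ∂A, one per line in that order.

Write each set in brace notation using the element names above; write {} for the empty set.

int(A) = {E}
cl(A)  = {E, N, W, S}
∂A     = {N, W, S}

U open, U⊆A: {}, {E}. int(A) = ⋃ = {E}
X∖A={W, S}, int(X∖A)={}, hence cl(A)={E, N, W, S}
∂A: remove int from cl → {N, W, S}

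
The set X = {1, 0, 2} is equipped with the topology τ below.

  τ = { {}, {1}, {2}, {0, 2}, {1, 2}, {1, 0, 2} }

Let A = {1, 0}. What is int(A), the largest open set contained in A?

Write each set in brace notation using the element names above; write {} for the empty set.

{1}

U open, U⊆A: {}, {1}. int(A) = ⋃ = {1}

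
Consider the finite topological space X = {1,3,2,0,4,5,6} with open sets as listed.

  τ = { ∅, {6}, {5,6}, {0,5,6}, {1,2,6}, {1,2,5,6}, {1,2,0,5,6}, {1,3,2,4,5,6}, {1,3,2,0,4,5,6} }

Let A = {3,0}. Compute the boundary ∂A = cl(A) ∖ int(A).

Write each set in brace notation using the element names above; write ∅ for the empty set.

{3,0,4}

opens ⊆ A: ∅; union → int = ∅
complement {1,2,4,5,6}; its interior {1,2,5,6}; cl(A) = X∖{1,2,5,6} = {3,0,4}
boundary = {3,0,4} ∖ ∅ = {3,0,4}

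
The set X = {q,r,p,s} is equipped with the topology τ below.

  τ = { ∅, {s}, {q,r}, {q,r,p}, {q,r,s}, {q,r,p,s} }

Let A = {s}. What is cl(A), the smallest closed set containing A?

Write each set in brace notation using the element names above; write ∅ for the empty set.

{s}

complement {q,r,p}; its interior {q,r,p}; cl(A) = X∖{q,r,p} = {s}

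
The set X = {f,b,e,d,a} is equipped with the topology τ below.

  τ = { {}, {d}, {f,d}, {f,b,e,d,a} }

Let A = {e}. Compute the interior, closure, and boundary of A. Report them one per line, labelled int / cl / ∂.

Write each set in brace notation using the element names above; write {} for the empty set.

opens ⊆ A: {}; union → int = {}
complement {f,b,d,a}; its interior {f,d}; cl(A) = X∖{f,d} = {b,e,a}
boundary = {b,e,a} ∖ {} = {b,e,a}

int(A) = {}
cl(A)  = {b,e,a}
∂A     = {b,e,a}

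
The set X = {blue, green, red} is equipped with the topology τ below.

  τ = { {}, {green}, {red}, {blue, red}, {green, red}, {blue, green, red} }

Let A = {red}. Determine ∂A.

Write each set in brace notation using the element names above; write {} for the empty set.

open subsets of A: {}, {red}; so int(A) = {red}
closure: X∖int(X∖A) = X∖{green} = {blue, red}
∂A = {blue, red} minus {red} = {blue}

{blue}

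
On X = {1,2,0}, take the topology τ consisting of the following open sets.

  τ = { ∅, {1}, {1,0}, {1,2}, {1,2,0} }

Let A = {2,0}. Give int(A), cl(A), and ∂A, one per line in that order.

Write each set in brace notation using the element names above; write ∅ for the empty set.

open subsets of A: ∅; so int(A) = ∅
closure: X∖int(X∖A) = X∖{1} = {2,0}
∂A = {2,0} minus ∅ = {2,0}

int(A) = ∅
cl(A)  = {2,0}
∂A     = {2,0}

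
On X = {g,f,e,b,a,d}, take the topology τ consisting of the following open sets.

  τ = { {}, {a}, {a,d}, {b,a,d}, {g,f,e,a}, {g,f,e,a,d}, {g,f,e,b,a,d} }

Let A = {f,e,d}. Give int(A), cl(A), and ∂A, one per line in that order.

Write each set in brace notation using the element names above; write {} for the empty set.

open subsets of A: {}; so int(A) = {}
closure: X∖int(X∖A) = X∖{a} = {g,f,e,b,d}
∂A = {g,f,e,b,d} minus {} = {g,f,e,b,d}

int(A) = {}
cl(A)  = {g,f,e,b,d}
∂A     = {g,f,e,b,d}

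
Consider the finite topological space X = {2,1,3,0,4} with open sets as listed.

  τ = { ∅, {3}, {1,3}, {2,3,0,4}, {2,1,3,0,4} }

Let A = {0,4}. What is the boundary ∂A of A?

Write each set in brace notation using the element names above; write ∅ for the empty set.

interior: largest open inside A is ∅ (from ∅)
cl via duality: int({2,1,3}) = {1,3}, so X∖{1,3} = {2,0,4}
cl∖int = {2,0,4}

{2,0,4}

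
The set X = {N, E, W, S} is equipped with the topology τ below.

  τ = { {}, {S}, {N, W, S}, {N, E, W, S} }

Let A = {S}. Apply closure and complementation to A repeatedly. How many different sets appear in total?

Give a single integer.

complement {N, E, W}; its interior {}; cl(A) = X∖{} = {N, E, W, S}
With k = closure, c = complement:
  1. A     = {S}
  2. kA    = {N, E, W, S}
  3. cA    = {N, E, W}
  4. ckA   = {}
k, c of each give nothing new

4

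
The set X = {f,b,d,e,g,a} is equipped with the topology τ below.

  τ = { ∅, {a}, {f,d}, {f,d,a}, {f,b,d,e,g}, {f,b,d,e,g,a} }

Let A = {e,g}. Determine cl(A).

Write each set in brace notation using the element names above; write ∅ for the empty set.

{b,e,g}

X∖A={f,b,d,a}, int(X∖A)={f,d,a}, hence cl(A)={b,e,g}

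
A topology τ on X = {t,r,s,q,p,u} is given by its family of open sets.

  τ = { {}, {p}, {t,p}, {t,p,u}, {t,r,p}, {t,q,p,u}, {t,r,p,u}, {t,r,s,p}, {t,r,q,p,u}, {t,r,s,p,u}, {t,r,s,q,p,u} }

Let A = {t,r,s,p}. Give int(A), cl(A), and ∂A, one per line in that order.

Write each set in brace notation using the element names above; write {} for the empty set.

int(A) = {t,r,s,p}
cl(A)  = {t,r,s,q,p,u}
∂A     = {q,u}

opens ⊆ A: {}, {p}, {t,p}, {t,r,p}, {t,r,s,p}; union → int = {t,r,s,p}
complement {q,u}; its interior {}; cl(A) = X∖{} = {t,r,s,q,p,u}
boundary = {t,r,s,q,p,u} ∖ {t,r,s,p} = {q,u}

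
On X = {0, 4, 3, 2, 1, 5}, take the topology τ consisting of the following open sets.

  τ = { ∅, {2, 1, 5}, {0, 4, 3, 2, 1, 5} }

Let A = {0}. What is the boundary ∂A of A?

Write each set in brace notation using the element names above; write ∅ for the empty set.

opens ⊆ A: ∅; union → int = ∅
complement {4, 3, 2, 1, 5}; its interior {2, 1, 5}; cl(A) = X∖{2, 1, 5} = {0, 4, 3}
boundary = {0, 4, 3} ∖ ∅ = {0, 4, 3}

{0, 4, 3}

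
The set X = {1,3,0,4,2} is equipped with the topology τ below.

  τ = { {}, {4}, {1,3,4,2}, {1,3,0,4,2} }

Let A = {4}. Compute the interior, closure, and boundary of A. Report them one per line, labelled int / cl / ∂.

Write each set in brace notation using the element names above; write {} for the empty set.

int(A) = {4}
cl(A)  = {1,3,0,4,2}
∂A     = {1,3,0,2}

U open, U⊆A: {}, {4}. int(A) = ⋃ = {4}
X∖A={1,3,0,2}, int(X∖A)={}, hence cl(A)={1,3,0,4,2}
∂A: remove int from cl → {1,3,0,2}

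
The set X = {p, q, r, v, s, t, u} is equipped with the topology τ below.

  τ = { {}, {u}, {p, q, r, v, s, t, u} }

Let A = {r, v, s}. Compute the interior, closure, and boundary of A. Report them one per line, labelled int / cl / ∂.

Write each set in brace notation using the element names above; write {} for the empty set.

U open, U⊆A: {}. int(A) = ⋃ = {}
X∖A={p, q, t, u}, int(X∖A)={u}, hence cl(A)={p, q, r, v, s, t}
∂A: remove int from cl → {p, q, r, v, s, t}

int(A) = {}
cl(A)  = {p, q, r, v, s, t}
∂A     = {p, q, r, v, s, t}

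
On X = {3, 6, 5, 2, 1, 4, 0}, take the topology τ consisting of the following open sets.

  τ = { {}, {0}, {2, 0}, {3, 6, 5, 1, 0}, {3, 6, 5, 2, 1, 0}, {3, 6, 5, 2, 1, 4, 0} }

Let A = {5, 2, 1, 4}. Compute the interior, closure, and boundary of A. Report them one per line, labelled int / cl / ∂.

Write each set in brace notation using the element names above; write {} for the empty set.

interior: largest open inside A is {} (from {})
cl via duality: int({3, 6, 0}) = {0}, so X∖{0} = {3, 6, 5, 2, 1, 4}
cl∖int = {3, 6, 5, 2, 1, 4}

int(A) = {}
cl(A)  = {3, 6, 5, 2, 1, 4}
∂A     = {3, 6, 5, 2, 1, 4}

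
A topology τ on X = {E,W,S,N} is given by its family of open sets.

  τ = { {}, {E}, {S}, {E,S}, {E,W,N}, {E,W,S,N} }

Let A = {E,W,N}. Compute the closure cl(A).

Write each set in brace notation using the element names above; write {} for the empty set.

complement {S}; its interior {S}; cl(A) = X∖{S} = {E,W,N}

{E,W,N}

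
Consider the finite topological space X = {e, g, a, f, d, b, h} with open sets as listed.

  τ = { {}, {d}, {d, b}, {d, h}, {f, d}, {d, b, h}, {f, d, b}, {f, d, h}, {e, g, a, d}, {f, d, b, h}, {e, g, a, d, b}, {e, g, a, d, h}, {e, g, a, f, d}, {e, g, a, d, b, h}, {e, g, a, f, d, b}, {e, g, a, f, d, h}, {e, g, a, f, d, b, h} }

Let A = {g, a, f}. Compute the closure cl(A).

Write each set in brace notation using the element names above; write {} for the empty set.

{e, g, a, f}

X∖A={e, d, b, h}, int(X∖A)={d, b, h}, hence cl(A)={e, g, a, f}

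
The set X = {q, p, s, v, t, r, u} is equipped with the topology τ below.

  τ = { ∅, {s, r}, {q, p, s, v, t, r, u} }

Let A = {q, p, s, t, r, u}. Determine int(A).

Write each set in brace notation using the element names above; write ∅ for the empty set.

{s, r}

open subsets of A: ∅, {s, r}; so int(A) = {s, r}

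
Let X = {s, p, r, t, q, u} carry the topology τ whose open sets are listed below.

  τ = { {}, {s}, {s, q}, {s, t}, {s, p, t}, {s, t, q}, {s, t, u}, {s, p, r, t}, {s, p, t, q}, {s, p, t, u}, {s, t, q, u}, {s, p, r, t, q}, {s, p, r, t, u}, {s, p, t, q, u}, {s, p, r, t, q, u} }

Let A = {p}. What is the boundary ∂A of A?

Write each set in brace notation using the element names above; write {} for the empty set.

{p, r}

interior: largest open inside A is {} (from {})
cl via duality: int({s, r, t, q, u}) = {s, t, q, u}, so X∖{s, t, q, u} = {p, r}
cl∖int = {p, r}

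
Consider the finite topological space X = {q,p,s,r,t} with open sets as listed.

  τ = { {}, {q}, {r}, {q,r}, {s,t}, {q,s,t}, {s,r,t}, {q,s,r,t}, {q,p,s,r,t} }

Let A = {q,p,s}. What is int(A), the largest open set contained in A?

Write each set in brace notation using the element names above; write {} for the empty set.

U open, U⊆A: {}, {q}. int(A) = ⋃ = {q}

{q}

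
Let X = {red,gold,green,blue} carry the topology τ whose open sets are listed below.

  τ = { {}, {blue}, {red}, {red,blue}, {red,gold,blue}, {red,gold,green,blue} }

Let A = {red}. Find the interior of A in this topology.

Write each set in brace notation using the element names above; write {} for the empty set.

{red}

interior: largest open inside A is {red} (from {}, {red})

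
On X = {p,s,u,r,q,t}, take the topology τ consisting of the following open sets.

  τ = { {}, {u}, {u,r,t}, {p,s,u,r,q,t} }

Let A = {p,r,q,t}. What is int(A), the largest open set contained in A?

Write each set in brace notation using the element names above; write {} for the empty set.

U open, U⊆A: {}. int(A) = ⋃ = {}

{}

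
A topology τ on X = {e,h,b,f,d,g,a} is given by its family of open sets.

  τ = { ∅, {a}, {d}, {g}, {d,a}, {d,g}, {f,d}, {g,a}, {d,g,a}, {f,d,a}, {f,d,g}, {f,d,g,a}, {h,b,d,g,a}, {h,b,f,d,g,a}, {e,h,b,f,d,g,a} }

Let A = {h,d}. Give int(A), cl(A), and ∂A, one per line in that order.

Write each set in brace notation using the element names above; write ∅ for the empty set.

open subsets of A: ∅, {d}; so int(A) = {d}
closure: X∖int(X∖A) = X∖{g,a} = {e,h,b,f,d}
∂A = {e,h,b,f,d} minus {d} = {e,h,b,f}

int(A) = {d}
cl(A)  = {e,h,b,f,d}
∂A     = {e,h,b,f}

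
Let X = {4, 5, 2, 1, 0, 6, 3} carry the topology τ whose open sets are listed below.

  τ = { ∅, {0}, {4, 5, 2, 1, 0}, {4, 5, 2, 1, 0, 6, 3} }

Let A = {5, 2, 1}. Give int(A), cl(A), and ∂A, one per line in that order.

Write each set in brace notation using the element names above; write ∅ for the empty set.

open subsets of A: ∅; so int(A) = ∅
closure: X∖int(X∖A) = X∖{0} = {4, 5, 2, 1, 6, 3}
∂A = {4, 5, 2, 1, 6, 3} minus ∅ = {4, 5, 2, 1, 6, 3}

int(A) = ∅
cl(A)  = {4, 5, 2, 1, 6, 3}
∂A     = {4, 5, 2, 1, 6, 3}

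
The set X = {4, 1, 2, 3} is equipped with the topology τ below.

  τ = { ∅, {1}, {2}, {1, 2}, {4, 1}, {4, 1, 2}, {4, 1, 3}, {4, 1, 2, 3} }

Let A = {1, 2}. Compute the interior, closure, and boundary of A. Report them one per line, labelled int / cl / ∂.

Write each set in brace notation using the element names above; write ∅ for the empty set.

int(A) = {1, 2}
cl(A)  = {4, 1, 2, 3}
∂A     = {4, 3}

U open, U⊆A: ∅, {2}, {1}, {1, 2}. int(A) = ⋃ = {1, 2}
X∖A={4, 3}, int(X∖A)=∅, hence cl(A)={4, 1, 2, 3}
∂A: remove int from cl → {4, 3}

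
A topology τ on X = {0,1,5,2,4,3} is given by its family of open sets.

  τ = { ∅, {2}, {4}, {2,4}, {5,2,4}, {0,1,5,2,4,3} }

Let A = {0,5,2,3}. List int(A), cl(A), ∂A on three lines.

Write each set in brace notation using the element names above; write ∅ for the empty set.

int(A) = {2}
cl(A)  = {0,1,5,2,3}
∂A     = {0,1,5,3}

opens ⊆ A: ∅, {2}; union → int = {2}
complement {1,4}; its interior {4}; cl(A) = X∖{4} = {0,1,5,2,3}
boundary = {0,1,5,2,3} ∖ {2} = {0,1,5,3}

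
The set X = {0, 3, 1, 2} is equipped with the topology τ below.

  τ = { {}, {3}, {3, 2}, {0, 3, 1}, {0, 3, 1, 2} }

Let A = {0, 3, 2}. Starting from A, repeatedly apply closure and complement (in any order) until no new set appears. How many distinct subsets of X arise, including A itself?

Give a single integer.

X∖A={1}, int(X∖A)={}, hence cl(A)={0, 3, 1, 2}
Orbit (k=closure, c=complement):
  1. A     = {0, 3, 2}
  2. kA    = {0, 3, 1, 2}
  3. cA    = {1}
  4. ckA   = {}
  5. kcA   = {0, 1}
  6. ckcA  = {3, 2}
(closed under both — stop)

6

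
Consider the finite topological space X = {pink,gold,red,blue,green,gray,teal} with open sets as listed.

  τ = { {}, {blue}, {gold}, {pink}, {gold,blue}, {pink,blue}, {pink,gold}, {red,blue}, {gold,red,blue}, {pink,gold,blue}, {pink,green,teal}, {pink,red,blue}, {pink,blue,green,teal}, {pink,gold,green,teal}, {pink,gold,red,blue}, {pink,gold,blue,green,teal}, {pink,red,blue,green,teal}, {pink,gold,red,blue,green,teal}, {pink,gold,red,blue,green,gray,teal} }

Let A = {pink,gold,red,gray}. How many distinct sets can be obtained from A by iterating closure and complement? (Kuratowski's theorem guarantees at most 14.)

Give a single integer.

10

X∖A={blue,green,teal}, int(X∖A)={blue}, hence cl(A)={pink,gold,red,green,gray,teal}
Orbit (k=closure, c=complement):
  1. A     = {pink,gold,red,gray}
  2. kA    = {pink,gold,red,green,gray,teal}
  3. cA    = {blue,green,teal}
  4. ckA   = {blue}
  5. kcA   = {red,blue,green,gray,teal}
  6. kckA  = {red,blue,gray}
  7. ckcA  = {pink,gold}
  8. ckckA = {pink,gold,green,teal}
  9. kckcA = {pink,gold,green,gray,teal}
  10. ckckcA = {red,blue}
(closed under both — stop)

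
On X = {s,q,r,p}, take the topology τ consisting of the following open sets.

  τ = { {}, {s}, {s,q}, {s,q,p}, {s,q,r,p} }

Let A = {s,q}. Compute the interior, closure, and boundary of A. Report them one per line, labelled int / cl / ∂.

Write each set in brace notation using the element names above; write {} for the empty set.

int(A) = {s,q}
cl(A)  = {s,q,r,p}
∂A     = {r,p}

open subsets of A: {}, {s}, {s,q}; so int(A) = {s,q}
closure: X∖int(X∖A) = X∖{} = {s,q,r,p}
∂A = {s,q,r,p} minus {s,q} = {r,p}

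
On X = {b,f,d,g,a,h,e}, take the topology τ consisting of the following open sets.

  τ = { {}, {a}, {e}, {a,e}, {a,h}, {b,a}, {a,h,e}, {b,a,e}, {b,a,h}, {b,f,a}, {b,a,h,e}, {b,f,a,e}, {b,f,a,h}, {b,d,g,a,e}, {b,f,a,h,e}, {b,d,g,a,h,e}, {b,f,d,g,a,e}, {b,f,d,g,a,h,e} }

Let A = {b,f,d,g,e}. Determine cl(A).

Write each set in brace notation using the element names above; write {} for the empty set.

X∖A={a,h}, int(X∖A)={a,h}, hence cl(A)={b,f,d,g,e}

{b,f,d,g,e}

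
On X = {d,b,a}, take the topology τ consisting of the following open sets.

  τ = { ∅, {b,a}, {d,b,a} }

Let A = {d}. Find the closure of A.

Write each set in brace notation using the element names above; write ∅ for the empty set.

{d}

complement {b,a}; its interior {b,a}; cl(A) = X∖{b,a} = {d}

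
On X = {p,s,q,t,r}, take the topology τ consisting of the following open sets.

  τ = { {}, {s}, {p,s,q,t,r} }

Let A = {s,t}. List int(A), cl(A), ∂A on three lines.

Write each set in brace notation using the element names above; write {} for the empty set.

opens ⊆ A: {}, {s}; union → int = {s}
complement {p,q,r}; its interior {}; cl(A) = X∖{} = {p,s,q,t,r}
boundary = {p,s,q,t,r} ∖ {s} = {p,q,t,r}

int(A) = {s}
cl(A)  = {p,s,q,t,r}
∂A     = {p,q,t,r}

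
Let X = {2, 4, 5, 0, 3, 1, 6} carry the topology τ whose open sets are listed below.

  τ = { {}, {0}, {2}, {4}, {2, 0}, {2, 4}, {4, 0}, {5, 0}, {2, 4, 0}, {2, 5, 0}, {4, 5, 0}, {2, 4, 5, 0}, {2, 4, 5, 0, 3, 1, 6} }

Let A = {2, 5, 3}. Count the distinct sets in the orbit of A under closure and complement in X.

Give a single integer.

8

closure: X∖int(X∖A) = X∖{4, 0} = {2, 5, 3, 1, 6}
Let k=closure and c=complement:
  1. A     = {2, 5, 3}
  2. kA    = {2, 5, 3, 1, 6}
  3. cA    = {4, 0, 1, 6}
  4. ckA   = {4, 0}
  5. kcA   = {4, 5, 0, 3, 1, 6}
  6. ckcA  = {2}
  7. kckcA = {2, 3, 1, 6}
  8. ckckcA = {4, 5, 0}
— saturated at 8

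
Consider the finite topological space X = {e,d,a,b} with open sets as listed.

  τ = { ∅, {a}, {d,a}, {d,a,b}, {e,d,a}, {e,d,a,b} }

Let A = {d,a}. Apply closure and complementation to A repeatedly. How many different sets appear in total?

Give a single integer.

closure: X∖int(X∖A) = X∖∅ = {e,d,a,b}
Let k=closure and c=complement:
  1. A     = {d,a}
  2. kA    = {e,d,a,b}
  3. cA    = {e,b}
  4. ckA   = ∅
— saturated at 4

4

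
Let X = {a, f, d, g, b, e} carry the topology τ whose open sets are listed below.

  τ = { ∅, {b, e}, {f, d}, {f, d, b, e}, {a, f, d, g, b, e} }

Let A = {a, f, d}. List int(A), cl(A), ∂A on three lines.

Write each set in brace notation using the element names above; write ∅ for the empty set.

int(A) = {f, d}
cl(A)  = {a, f, d, g}
∂A     = {a, g}

U open, U⊆A: ∅, {f, d}. int(A) = ⋃ = {f, d}
X∖A={g, b, e}, int(X∖A)={b, e}, hence cl(A)={a, f, d, g}
∂A: remove int from cl → {a, g}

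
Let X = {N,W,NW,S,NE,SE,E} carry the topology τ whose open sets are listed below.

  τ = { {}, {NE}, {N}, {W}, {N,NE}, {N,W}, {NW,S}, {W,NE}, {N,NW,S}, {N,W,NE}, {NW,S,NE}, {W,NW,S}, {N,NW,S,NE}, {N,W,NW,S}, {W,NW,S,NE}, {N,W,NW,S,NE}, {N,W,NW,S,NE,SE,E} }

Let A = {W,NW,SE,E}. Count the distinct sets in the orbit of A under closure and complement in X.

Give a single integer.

10

cl via duality: int({N,S,NE}) = {N,NE}, so X∖{N,NE} = {W,NW,S,SE,E}
Write k for closure, c for complement:
  1. A     = {W,NW,SE,E}
  2. kA    = {W,NW,S,SE,E}
  3. cA    = {N,S,NE}
  4. ckA   = {N,NE}
  5. kcA   = {N,NW,S,NE,SE,E}
  6. kckA  = {N,NE,SE,E}
  7. ckcA  = {W}
  8. ckckA = {W,NW,S}
  9. kckcA = {W,SE,E}
  10. ckckcA = {N,NW,S,NE}
applying k or c yields no new set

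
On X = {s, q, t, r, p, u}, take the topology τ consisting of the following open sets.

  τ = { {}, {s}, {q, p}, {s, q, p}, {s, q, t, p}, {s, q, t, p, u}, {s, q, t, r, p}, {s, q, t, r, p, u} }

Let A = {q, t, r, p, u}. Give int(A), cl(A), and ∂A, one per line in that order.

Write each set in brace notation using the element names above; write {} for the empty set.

int(A) = {q, p}
cl(A)  = {q, t, r, p, u}
∂A     = {t, r, u}

U open, U⊆A: {}, {q, p}. int(A) = ⋃ = {q, p}
X∖A={s}, int(X∖A)={s}, hence cl(A)={q, t, r, p, u}
∂A: remove int from cl → {t, r, u}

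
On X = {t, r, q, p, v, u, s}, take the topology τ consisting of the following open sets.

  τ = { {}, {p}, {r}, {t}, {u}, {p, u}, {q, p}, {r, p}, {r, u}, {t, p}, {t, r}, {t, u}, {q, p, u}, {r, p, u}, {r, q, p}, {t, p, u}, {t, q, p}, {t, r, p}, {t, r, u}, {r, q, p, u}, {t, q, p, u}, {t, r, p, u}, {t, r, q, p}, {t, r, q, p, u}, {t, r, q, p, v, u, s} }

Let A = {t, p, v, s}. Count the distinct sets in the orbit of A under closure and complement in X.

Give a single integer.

8

X∖A={r, q, u}, int(X∖A)={r, u}, hence cl(A)={t, q, p, v, s}
Orbit (k=closure, c=complement):
  1. A     = {t, p, v, s}
  2. kA    = {t, q, p, v, s}
  3. cA    = {r, q, u}
  4. ckA   = {r, u}
  5. kcA   = {r, q, v, u, s}
  6. kckA  = {r, v, u, s}
  7. ckcA  = {t, p}
  8. ckckA = {t, q, p}
(closed under both — stop)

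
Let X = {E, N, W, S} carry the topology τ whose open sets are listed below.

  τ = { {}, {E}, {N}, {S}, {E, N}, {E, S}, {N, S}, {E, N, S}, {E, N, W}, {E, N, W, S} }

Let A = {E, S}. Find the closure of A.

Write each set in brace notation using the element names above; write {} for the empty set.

X∖A={N, W}, int(X∖A)={N}, hence cl(A)={E, W, S}

{E, W, S}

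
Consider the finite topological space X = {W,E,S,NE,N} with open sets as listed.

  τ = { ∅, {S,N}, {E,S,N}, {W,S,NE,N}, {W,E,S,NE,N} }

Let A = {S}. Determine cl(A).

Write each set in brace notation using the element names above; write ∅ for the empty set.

X∖A={W,E,NE,N}, int(X∖A)=∅, hence cl(A)={W,E,S,NE,N}

{W,E,S,NE,N}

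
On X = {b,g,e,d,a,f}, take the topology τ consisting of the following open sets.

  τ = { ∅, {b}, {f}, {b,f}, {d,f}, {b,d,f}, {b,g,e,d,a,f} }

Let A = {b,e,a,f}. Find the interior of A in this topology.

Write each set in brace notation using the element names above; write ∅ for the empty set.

{b,f}

U open, U⊆A: ∅, {f}, {b}, {b,f}. int(A) = ⋃ = {b,f}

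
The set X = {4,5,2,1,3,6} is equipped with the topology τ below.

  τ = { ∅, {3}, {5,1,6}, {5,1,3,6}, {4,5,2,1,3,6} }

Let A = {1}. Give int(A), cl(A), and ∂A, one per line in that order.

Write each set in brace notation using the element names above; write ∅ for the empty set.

opens ⊆ A: ∅; union → int = ∅
complement {4,5,2,3,6}; its interior {3}; cl(A) = X∖{3} = {4,5,2,1,6}
boundary = {4,5,2,1,6} ∖ ∅ = {4,5,2,1,6}

int(A) = ∅
cl(A)  = {4,5,2,1,6}
∂A     = {4,5,2,1,6}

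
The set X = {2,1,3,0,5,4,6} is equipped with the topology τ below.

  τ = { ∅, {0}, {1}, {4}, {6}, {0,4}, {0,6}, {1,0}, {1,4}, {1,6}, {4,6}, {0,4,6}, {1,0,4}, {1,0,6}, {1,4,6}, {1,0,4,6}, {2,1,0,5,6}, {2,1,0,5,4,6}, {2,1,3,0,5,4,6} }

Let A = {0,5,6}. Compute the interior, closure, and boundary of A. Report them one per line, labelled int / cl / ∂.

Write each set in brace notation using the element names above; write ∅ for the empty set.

int(A) = {0,6}
cl(A)  = {2,3,0,5,6}
∂A     = {2,3,5}

U open, U⊆A: ∅, {0}, {6}, {0,6}. int(A) = ⋃ = {0,6}
X∖A={2,1,3,4}, int(X∖A)={1,4}, hence cl(A)={2,3,0,5,6}
∂A: remove int from cl → {2,3,5}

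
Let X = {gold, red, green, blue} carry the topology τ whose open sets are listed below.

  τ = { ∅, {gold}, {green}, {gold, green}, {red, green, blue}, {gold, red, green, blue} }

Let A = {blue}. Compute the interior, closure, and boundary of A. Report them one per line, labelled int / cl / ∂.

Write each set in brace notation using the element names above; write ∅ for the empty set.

interior: largest open inside A is ∅ (from ∅)
cl via duality: int({gold, red, green}) = {gold, green}, so X∖{gold, green} = {red, blue}
cl∖int = {red, blue}

int(A) = ∅
cl(A)  = {red, blue}
∂A     = {red, blue}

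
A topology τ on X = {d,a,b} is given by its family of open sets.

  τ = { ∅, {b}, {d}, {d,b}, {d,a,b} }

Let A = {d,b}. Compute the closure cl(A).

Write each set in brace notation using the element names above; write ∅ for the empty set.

{d,a,b}

complement {a}; its interior ∅; cl(A) = X∖∅ = {d,a,b}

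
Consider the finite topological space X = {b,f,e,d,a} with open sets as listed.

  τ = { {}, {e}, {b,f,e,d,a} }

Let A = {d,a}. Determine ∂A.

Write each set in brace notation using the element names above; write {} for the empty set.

opens ⊆ A: {}; union → int = {}
complement {b,f,e}; its interior {e}; cl(A) = X∖{e} = {b,f,d,a}
boundary = {b,f,d,a} ∖ {} = {b,f,d,a}

{b,f,d,a}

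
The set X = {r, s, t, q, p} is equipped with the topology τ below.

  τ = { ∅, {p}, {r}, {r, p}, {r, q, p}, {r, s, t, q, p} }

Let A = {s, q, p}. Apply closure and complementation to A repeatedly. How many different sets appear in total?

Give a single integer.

complement {r, t}; its interior {r}; cl(A) = X∖{r} = {s, t, q, p}
With k = closure, c = complement:
  1. A     = {s, q, p}
  2. kA    = {s, t, q, p}
  3. cA    = {r, t}
  4. ckA   = {r}
  5. kcA   = {r, s, t, q}
  6. ckcA  = {p}
k, c of each give nothing new

6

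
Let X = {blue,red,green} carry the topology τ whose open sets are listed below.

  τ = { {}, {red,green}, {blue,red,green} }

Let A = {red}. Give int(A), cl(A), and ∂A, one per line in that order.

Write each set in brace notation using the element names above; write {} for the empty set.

opens ⊆ A: {}; union → int = {}
complement {blue,green}; its interior {}; cl(A) = X∖{} = {blue,red,green}
boundary = {blue,red,green} ∖ {} = {blue,red,green}

int(A) = {}
cl(A)  = {blue,red,green}
∂A     = {blue,red,green}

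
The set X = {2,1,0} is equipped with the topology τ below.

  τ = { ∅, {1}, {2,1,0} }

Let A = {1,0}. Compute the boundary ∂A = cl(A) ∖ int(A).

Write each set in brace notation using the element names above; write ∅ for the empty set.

{2,0}

interior: largest open inside A is {1} (from ∅, {1})
cl via duality: int({2}) = ∅, so X∖∅ = {2,1,0}
cl∖int = {2,0}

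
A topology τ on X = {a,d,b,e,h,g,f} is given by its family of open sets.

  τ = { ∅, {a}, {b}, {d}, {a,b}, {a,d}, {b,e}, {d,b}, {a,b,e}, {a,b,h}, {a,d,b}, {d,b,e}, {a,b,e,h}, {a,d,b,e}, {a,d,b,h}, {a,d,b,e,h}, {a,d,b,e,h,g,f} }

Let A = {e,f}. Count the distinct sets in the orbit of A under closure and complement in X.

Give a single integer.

cl via duality: int({a,d,b,h,g}) = {a,d,b,h}, so X∖{a,d,b,h} = {e,g,f}
Write k for closure, c for complement:
  1. A     = {e,f}
  2. kA    = {e,g,f}
  3. cA    = {a,d,b,h,g}
  4. ckA   = {a,d,b,h}
  5. kcA   = {a,d,b,e,h,g,f}
  6. ckcA  = ∅
applying k or c yields no new set

6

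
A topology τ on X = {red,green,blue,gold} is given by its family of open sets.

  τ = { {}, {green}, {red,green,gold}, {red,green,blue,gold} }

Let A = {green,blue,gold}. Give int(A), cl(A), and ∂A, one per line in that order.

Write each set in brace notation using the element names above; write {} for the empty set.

opens ⊆ A: {}, {green}; union → int = {green}
complement {red}; its interior {}; cl(A) = X∖{} = {red,green,blue,gold}
boundary = {red,green,blue,gold} ∖ {green} = {red,blue,gold}

int(A) = {green}
cl(A)  = {red,green,blue,gold}
∂A     = {red,blue,gold}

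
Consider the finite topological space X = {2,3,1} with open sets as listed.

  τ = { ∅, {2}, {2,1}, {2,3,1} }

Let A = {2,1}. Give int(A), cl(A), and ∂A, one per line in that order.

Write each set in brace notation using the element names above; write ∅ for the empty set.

int(A) = {2,1}
cl(A)  = {2,3,1}
∂A     = {3}

U open, U⊆A: ∅, {2}, {2,1}. int(A) = ⋃ = {2,1}
X∖A={3}, int(X∖A)=∅, hence cl(A)={2,3,1}
∂A: remove int from cl → {3}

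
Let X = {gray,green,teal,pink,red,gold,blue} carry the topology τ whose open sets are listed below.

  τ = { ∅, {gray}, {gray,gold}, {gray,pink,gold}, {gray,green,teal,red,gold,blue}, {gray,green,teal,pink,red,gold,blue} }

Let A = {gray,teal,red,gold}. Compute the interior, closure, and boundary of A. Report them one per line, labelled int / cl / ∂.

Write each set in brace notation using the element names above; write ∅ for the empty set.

interior: largest open inside A is {gray,gold} (from ∅, {gray}, {gray,gold})
cl via duality: int({green,pink,blue}) = ∅, so X∖∅ = {gray,green,teal,pink,red,gold,blue}
cl∖int = {green,teal,pink,red,blue}

int(A) = {gray,gold}
cl(A)  = {gray,green,teal,pink,red,gold,blue}
∂A     = {green,teal,pink,red,blue}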